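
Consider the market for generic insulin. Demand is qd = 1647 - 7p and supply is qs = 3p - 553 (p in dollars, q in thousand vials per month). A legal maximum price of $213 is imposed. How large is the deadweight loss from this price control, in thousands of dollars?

105

Equilibrium: 1647 - 7p = 3p - 553, so 2200 = 10p and p* = 220, q* = 107.
Since 213 < 220, the ceiling is binding.
At p = 213: qd = 1647 - 7·213 = 156 and qs = 3·213 - 553 = 86.
Quantity traded falls to 86. At q = 86 the demand price is (1647 - 86)/7 = 223 and the supply price is (553 + 86)/3 = 213.
Deadweight loss = ½ · (223 - 213) · (107 - 86) = ½ · 10 · 21 = 105.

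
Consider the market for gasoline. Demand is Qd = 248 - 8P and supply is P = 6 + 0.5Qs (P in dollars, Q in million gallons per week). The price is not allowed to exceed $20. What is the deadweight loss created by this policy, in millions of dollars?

45

Rearranging supply gives Qs = 2P - 12. In a free market, 248 - 8P = 2P - 12 gives the equilibrium P* = 26, Q* = 40.
Because the ceiling (20) lies below the market-clearing price, it is binding.
At P = 20: Qd = 248 - 8·20 = 88 and Qs = 2·20 - 12 = 28.
Quantity traded falls to 28. At Q = 28 the demand price is (248 - 28)/8 = 27.5 and the supply price is (12 + 28)/2 = 20.
Deadweight loss = ½ · (27.5 - 20) · (40 - 28) = ½ · 7.5 · 12 = 45.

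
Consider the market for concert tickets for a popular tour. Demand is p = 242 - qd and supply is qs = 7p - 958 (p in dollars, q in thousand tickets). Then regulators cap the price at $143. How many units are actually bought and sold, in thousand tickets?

Rearranging demand gives qd = 242 - p. In a free market, 242 - p = 7p - 958 gives the equilibrium p* = 150, q* = 92.
The ceiling of 143 is below the equilibrium price 150, so it binds.
At p = 143: qd = 242 - 143 = 99 and qs = 7·143 - 958 = 43.
The quantity actually transacted is the short side, supply: 43.

43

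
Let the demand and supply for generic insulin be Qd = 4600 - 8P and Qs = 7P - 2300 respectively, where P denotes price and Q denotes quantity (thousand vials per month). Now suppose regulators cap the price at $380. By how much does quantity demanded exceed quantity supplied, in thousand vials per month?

1200

Equilibrium: 4600 - 8P = 7P - 2300, so 6900 = 15P and P* = 460, Q* = 920.
Because the ceiling (380) lies below the market-clearing price, it is binding.
At P = 380: Qd = 4600 - 8·380 = 1560 and Qs = 7·380 - 2300 = 360.
Shortage = Qd - Qs = 1560 - 360 = 1200.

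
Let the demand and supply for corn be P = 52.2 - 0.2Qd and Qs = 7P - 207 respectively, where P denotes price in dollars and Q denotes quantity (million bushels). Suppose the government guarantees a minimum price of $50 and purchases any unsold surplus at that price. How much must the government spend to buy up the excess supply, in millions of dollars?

6600

Rearranging demand gives Qd = 261 - 5P. Without the control the market clears where 261 - 5P = 7P - 207, i.e. P* = 39 and Q* = 66.
Because the floor (50) lies above the market-clearing price, it is binding.
At P = 50: Qd = 261 - 5·50 = 11 and Qs = 7·50 - 207 = 143.
Surplus = Qs - Qd = 132.
Government expenditure = surplus × support price = 132 × 50 = 6600.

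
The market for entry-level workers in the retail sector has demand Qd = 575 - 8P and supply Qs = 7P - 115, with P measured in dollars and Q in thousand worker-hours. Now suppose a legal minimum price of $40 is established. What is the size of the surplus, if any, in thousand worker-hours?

0

In a free market, 575 - 8P = 7P - 115 gives the equilibrium P* = 46, Q* = 207.
Since 40 is below P* = 46, the floor does not bind and the free-market outcome prevails.
Since the control does not bind, there is no surplus.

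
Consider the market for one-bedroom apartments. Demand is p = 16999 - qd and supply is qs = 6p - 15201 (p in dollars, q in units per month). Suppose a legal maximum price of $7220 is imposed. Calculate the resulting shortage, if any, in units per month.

Rearranging demand gives qd = 16999 - p. In a free market, 16999 - p = 6p - 15201 gives the equilibrium p* = 4600, q* = 12399.
The ceiling of 7220 is above the equilibrium price 4600, so it is not binding; the market clears at p* = 4600, q* = 12399.
Since the control does not bind, there is no shortage.

0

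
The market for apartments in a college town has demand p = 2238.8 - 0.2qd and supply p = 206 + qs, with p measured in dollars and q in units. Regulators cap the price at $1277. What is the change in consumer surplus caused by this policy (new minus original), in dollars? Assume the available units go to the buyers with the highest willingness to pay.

628420.1

Rearranging demand gives qd = 11194 - 5p; rearranging supply gives qs = p - 206. Without the control the market clears where 11194 - 5p = p - 206, i.e. p* = 1900 and q* = 1694.
Because the ceiling (1277) lies below the market-clearing price, it is binding.
At p = 1277: qd = 11194 - 5·1277 = 4809 and qs = 1277 - 206 = 1071.
Consumer surplus without the control is ½ · (2238.8 - 1900) · 1694 = 286963.6.
With the ceiling, 1071 units are sold at 1277 (assume they go to the highest-value buyers). The demand price at q = 1071 is 2024.6, so CS = ½ · [(2238.8 - 1277) + (2024.6 - 1277)] · 1071 = 915383.7.
Change in consumer surplus = 915383.7 - 286963.6 = 628420.1.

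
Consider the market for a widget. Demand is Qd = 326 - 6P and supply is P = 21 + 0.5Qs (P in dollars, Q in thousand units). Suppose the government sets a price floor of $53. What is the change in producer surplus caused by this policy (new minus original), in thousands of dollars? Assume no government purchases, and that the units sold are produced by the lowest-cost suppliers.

-385

Rearranging supply gives Qs = 2P - 42. In a free market, 326 - 6P = 2P - 42 gives the equilibrium P* = 46, Q* = 50.
Since 53 > 46, the floor is binding.
At P = 53: Qd = 326 - 6·53 = 8 and Qs = 2·53 - 42 = 64.
Producer surplus without the control is ½ · (46 - 21) · 50 = 625.
With the floor, 8 units are sold at 53. The supply price at Q = 8 is 25, so PS = ½ · [(53 - 21) + (53 - 25)] · 8 = 240.
Change in producer surplus = 240 - 625 = -385.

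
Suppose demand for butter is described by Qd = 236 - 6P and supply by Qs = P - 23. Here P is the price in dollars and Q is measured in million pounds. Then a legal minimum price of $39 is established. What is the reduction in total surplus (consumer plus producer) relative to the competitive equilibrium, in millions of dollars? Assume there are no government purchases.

In a free market, 236 - 6P = P - 23 gives the equilibrium P* = 37, Q* = 14.
Because the floor (39) lies above the market-clearing price, it is binding.
At P = 39: Qd = 236 - 6·39 = 2 and Qs = 39 - 23 = 16.
Quantity traded falls to 2. At Q = 2 the demand price is (236 - 2)/6 = 39 and the supply price is 23 + 2 = 25.
Deadweight loss = ½ · (39 - 25) · (14 - 2) = ½ · 14 · 12 = 84.

84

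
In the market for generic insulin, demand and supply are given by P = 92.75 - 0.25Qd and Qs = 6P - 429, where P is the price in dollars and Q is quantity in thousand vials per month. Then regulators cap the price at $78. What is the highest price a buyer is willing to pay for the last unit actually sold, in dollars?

83

Rearranging demand gives Qd = 371 - 4P. In a free market, 371 - 4P = 6P - 429 gives the equilibrium P* = 80, Q* = 51.
Because the ceiling (78) lies below the market-clearing price, it is binding.
At P = 78: Qd = 371 - 4·78 = 59 and Qs = 6·78 - 429 = 39.
Only 39 units reach the market. On the demand curve, the marginal buyer's willingness to pay at Q = 39 is (371 - 39)/4 = 83.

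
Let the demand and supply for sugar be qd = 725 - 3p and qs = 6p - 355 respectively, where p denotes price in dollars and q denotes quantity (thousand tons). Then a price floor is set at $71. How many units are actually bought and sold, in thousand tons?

Without the control the market clears where 725 - 3p = 6p - 355, i.e. p* = 120 and q* = 365.
The floor of 71 is below the equilibrium price 120, so it is not binding; the market clears at p* = 120, q* = 365.

365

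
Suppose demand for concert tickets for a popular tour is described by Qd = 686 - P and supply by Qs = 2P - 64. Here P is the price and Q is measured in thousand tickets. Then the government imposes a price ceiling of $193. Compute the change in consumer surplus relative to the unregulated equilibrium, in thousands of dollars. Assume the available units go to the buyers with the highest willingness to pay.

11856

Setting quantity demanded equal to quantity supplied, 686 - P = 2P - 64, gives P* = 250 and Q* = 436.
The ceiling of 193 is below the equilibrium price 250, so it binds.
At P = 193: Qd = 686 - 193 = 493 and Qs = 2·193 - 64 = 322.
Consumer surplus without the control is ½ · (686 - 250) · 436 = 95048.
With the ceiling, 322 units are sold at 193 (assume they go to the highest-value buyers). The demand price at Q = 322 is 364, so CS = ½ · [(686 - 193) + (364 - 193)] · 322 = 106904.
Change in consumer surplus = 106904 - 95048 = 11856.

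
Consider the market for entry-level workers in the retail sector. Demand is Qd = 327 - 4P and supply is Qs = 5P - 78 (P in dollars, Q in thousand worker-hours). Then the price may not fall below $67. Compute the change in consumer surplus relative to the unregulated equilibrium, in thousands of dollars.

-2266

Setting quantity demanded equal to quantity supplied, 327 - 4P = 5P - 78, gives P* = 45 and Q* = 147.
Since 67 > 45, the floor is binding.
At P = 67: Qd = 327 - 4·67 = 59 and Qs = 5·67 - 78 = 257.
Consumer surplus without the control is ½ · (81.75 - 45) · 147 = 2701.125.
With the floor, consumers buy 59 units at 67, so CS = ½ · (81.75 - 67) · 59 = 435.125.
Change in consumer surplus = 435.125 - 2701.125 = -2266.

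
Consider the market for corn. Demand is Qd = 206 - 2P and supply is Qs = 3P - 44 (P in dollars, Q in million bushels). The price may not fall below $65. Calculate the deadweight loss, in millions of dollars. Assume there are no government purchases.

375

Equilibrium: 206 - 2P = 3P - 44, so 250 = 5P and P* = 50, Q* = 106.
Because the floor (65) lies above the market-clearing price, it is binding.
At P = 65: Qd = 206 - 2·65 = 76 and Qs = 3·65 - 44 = 151.
Quantity traded falls to 76. At Q = 76 the demand price is (206 - 76)/2 = 65 and the supply price is (44 + 76)/3 = 40.
Deadweight loss = ½ · (65 - 40) · (106 - 76) = ½ · 25 · 30 = 375.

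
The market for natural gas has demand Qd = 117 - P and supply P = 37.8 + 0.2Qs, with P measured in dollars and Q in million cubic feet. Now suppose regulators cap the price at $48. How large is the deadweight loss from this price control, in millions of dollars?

Rearranging supply gives Qs = 5P - 189. Without the control the market clears where 117 - P = 5P - 189, i.e. P* = 51 and Q* = 66.
Since 48 < 51, the ceiling is binding.
At P = 48: Qd = 117 - 48 = 69 and Qs = 5·48 - 189 = 51.
Quantity traded falls to 51. At Q = 51 the demand price is 117 - 51 = 66 and the supply price is (189 + 51)/5 = 48.
Deadweight loss = ½ · (66 - 48) · (66 - 51) = ½ · 18 · 15 = 135.

135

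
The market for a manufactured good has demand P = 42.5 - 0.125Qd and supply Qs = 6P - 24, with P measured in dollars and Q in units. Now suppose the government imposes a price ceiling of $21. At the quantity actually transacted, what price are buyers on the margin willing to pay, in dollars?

Rearranging demand gives Qd = 340 - 8P. Equilibrium: 340 - 8P = 6P - 24, so 364 = 14P and P* = 26, Q* = 132.
The ceiling of 21 is below the equilibrium price 26, so it binds.
At P = 21: Qd = 340 - 8·21 = 172 and Qs = 6·21 - 24 = 102.
Only 102 units reach the market. On the demand curve, the marginal buyer's willingness to pay at Q = 102 is (340 - 102)/8 = 29.75.

29.75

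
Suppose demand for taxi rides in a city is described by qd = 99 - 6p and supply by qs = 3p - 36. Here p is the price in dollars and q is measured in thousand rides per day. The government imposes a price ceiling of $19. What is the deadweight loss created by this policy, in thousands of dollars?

In a free market, 99 - 6p = 3p - 36 gives the equilibrium p* = 15, q* = 9.
Since 19 is above p* = 15, the ceiling does not bind and the free-market outcome prevails.
Since the control does not bind, no trades are prevented and deadweight loss is zero.

0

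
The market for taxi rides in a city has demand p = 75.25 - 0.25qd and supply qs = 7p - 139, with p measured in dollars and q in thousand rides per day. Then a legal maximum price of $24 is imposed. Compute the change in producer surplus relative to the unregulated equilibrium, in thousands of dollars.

Rearranging demand gives qd = 301 - 4p. In a free market, 301 - 4p = 7p - 139 gives the equilibrium p* = 40, q* = 141.
Because the ceiling (24) lies below the market-clearing price, it is binding.
At p = 24: qd = 301 - 4·24 = 205 and qs = 7·24 - 139 = 29.
Producer surplus without the control is ½ · (40 - 139/7) · 141 = 19881/14.
With the ceiling, producers sell 29 units at 24, so PS = ½ · (24 - 139/7) · 29 = 841/14.
Change in producer surplus = 841/14 - 19881/14 = -1360.

-1360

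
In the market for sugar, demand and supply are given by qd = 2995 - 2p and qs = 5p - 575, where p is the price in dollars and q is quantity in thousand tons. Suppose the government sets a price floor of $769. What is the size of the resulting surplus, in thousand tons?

1813

Equilibrium: 2995 - 2p = 5p - 575, so 3570 = 7p and p* = 510, q* = 1975.
The floor of 769 is above the equilibrium price 510, so it binds.
At p = 769: qd = 2995 - 2·769 = 1457 and qs = 5·769 - 575 = 3270.
Surplus = qs - qd = 3270 - 1457 = 1813.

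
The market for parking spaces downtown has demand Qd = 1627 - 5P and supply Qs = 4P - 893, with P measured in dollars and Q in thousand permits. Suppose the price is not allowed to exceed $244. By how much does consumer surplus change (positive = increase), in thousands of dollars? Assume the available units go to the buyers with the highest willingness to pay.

Without the control the market clears where 1627 - 5P = 4P - 893, i.e. P* = 280 and Q* = 227.
The ceiling of 244 is below the equilibrium price 280, so it binds.
At P = 244: Qd = 1627 - 5·244 = 407 and Qs = 4·244 - 893 = 83.
Consumer surplus without the control is ½ · (325.4 - 280) · 227 = 5152.9.
With the ceiling, 83 units are sold at 244 (assume they go to the highest-value buyers). The demand price at Q = 83 is 308.8, so CS = ½ · [(325.4 - 244) + (308.8 - 244)] · 83 = 6067.3.
Change in consumer surplus = 6067.3 - 5152.9 = 914.4.

914.4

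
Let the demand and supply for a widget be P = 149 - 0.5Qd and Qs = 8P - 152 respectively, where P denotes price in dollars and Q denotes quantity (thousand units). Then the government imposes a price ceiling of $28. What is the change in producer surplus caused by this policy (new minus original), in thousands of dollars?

Rearranging demand gives Qd = 298 - 2P. Equilibrium: 298 - 2P = 8P - 152, so 450 = 10P and P* = 45, Q* = 208.
Since 28 < 45, the ceiling is binding.
At P = 28: Qd = 298 - 2·28 = 242 and Qs = 8·28 - 152 = 72.
Producer surplus without the control is ½ · (45 - 19) · 208 = 2704.
With the ceiling, producers sell 72 units at 28, so PS = ½ · (28 - 19) · 72 = 324.
Change in producer surplus = 324 - 2704 = -2380.

-2380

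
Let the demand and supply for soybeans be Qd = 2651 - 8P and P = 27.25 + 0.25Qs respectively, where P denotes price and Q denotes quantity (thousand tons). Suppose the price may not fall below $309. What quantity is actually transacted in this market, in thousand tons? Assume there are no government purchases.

179

Rearranging supply gives Qs = 4P - 109. Equilibrium: 2651 - 8P = 4P - 109, so 2760 = 12P and P* = 230, Q* = 811.
Because the floor (309) lies above the market-clearing price, it is binding.
At P = 309: Qd = 2651 - 8·309 = 179 and Qs = 4·309 - 109 = 1127.
The quantity actually transacted is the short side, demand: 179.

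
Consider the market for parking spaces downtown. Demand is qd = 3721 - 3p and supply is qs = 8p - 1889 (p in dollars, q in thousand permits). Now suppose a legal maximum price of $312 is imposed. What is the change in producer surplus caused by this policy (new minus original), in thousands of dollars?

-277002

In a free market, 3721 - 3p = 8p - 1889 gives the equilibrium p* = 510, q* = 2191.
Since 312 < 510, the ceiling is binding.
At p = 312: qd = 3721 - 3·312 = 2785 and qs = 8·312 - 1889 = 607.
Producer surplus without the control is ½ · (510 - 236.125) · 2191 = 300030.0625.
With the ceiling, producers sell 607 units at 312, so PS = ½ · (312 - 236.125) · 607 = 23028.0625.
Change in producer surplus = 23028.0625 - 300030.0625 = -277002.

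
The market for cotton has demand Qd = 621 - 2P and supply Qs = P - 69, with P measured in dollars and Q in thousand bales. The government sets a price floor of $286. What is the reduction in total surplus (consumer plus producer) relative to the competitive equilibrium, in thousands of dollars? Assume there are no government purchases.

9408

In a free market, 621 - 2P = P - 69 gives the equilibrium P* = 230, Q* = 161.
The floor of 286 is above the equilibrium price 230, so it binds.
At P = 286: Qd = 621 - 2·286 = 49 and Qs = 286 - 69 = 217.
Quantity traded falls to 49. At Q = 49 the demand price is (621 - 49)/2 = 286 and the supply price is 69 + 49 = 118.
Deadweight loss = ½ · (286 - 118) · (161 - 49) = ½ · 168 · 112 = 9408.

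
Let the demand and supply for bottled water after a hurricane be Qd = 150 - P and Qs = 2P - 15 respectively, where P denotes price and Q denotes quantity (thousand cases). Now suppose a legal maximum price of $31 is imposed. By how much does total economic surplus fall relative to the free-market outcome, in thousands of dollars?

In a free market, 150 - P = 2P - 15 gives the equilibrium P* = 55, Q* = 95.
Since 31 < 55, the ceiling is binding.
At P = 31: Qd = 150 - 31 = 119 and Qs = 2·31 - 15 = 47.
Quantity traded falls to 47. At Q = 47 the demand price is 150 - 47 = 103 and the supply price is (15 + 47)/2 = 31.
Deadweight loss = ½ · (103 - 31) · (95 - 47) = ½ · 72 · 48 = 1728.

1728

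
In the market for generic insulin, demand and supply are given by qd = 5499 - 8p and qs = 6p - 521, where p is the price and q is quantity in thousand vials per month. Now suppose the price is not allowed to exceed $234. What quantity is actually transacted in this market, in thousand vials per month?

883

Equilibrium: 5499 - 8p = 6p - 521, so 6020 = 14p and p* = 430, q* = 2059.
Because the ceiling (234) lies below the market-clearing price, it is binding.
At p = 234: qd = 5499 - 8·234 = 3627 and qs = 6·234 - 521 = 883.
The quantity actually transacted is the short side, supply: 883.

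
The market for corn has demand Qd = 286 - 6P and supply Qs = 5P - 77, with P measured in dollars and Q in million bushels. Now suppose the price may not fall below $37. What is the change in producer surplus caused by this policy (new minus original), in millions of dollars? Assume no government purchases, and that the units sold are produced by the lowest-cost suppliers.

Setting quantity demanded equal to quantity supplied, 286 - 6P = 5P - 77, gives P* = 33 and Q* = 88.
Since 37 > 33, the floor is binding.
At P = 37: Qd = 286 - 6·37 = 64 and Qs = 5·37 - 77 = 108.
Producer surplus without the control is ½ · (33 - 15.4) · 88 = 774.4.
With the floor, 64 units are sold at 37. The supply price at Q = 64 is 28.2, so PS = ½ · [(37 - 15.4) + (37 - 28.2)] · 64 = 972.8.
Change in producer surplus = 972.8 - 774.4 = 198.4.

198.4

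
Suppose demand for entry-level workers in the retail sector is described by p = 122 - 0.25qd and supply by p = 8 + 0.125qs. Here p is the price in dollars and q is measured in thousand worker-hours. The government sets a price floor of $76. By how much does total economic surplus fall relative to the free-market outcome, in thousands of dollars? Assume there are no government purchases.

2700

Rearranging demand gives qd = 488 - 4p; rearranging supply gives qs = 8p - 64. Setting quantity demanded equal to quantity supplied, 488 - 4p = 8p - 64, gives p* = 46 and q* = 304.
Since 76 > 46, the floor is binding.
At p = 76: qd = 488 - 4·76 = 184 and qs = 8·76 - 64 = 544.
Quantity traded falls to 184. At q = 184 the demand price is (488 - 184)/4 = 76 and the supply price is (64 + 184)/8 = 31.
Deadweight loss = ½ · (76 - 31) · (304 - 184) = ½ · 45 · 120 = 2700.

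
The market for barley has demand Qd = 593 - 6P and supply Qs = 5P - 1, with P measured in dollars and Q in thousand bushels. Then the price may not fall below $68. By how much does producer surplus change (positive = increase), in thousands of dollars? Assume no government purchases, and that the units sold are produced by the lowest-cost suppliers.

1884.4

Equilibrium: 593 - 6P = 5P - 1, so 594 = 11P and P* = 54, Q* = 269.
Because the floor (68) lies above the market-clearing price, it is binding.
At P = 68: Qd = 593 - 6·68 = 185 and Qs = 5·68 - 1 = 339.
Producer surplus without the control is ½ · (54 - 0.2) · 269 = 7236.1.
With the floor, 185 units are sold at 68. The supply price at Q = 185 is 37.2, so PS = ½ · [(68 - 0.2) + (68 - 37.2)] · 185 = 9120.5.
Change in producer surplus = 9120.5 - 7236.1 = 1884.4.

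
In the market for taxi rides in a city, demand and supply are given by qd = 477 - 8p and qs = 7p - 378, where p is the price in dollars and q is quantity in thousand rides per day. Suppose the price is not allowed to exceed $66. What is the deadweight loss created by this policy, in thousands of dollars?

0

In a free market, 477 - 8p = 7p - 378 gives the equilibrium p* = 57, q* = 21.
The ceiling of 66 is above the equilibrium price 57, so it is not binding; the market clears at p* = 57, q* = 21.
Since the control does not bind, no trades are prevented and deadweight loss is zero.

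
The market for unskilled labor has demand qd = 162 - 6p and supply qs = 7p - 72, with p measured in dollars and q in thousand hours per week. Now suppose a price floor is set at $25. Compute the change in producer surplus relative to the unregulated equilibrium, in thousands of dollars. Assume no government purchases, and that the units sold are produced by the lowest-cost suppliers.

In a free market, 162 - 6p = 7p - 72 gives the equilibrium p* = 18, q* = 54.
The floor of 25 is above the equilibrium price 18, so it binds.
At p = 25: qd = 162 - 6·25 = 12 and qs = 7·25 - 72 = 103.
Producer surplus without the control is ½ · (18 - 72/7) · 54 = 1458/7.
With the floor, 12 units are sold at 25. The supply price at q = 12 is 12, so PS = ½ · [(25 - 72/7) + (25 - 12)] · 12 = 1164/7.
Change in producer surplus = 1164/7 - 1458/7 = -42.

-42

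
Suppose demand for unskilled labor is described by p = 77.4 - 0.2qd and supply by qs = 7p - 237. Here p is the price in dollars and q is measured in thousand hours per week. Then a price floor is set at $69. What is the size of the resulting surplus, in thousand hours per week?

204

Rearranging demand gives qd = 387 - 5p. Without the control the market clears where 387 - 5p = 7p - 237, i.e. p* = 52 and q* = 127.
Because the floor (69) lies above the market-clearing price, it is binding.
At p = 69: qd = 387 - 5·69 = 42 and qs = 7·69 - 237 = 246.
Surplus = qs - qd = 246 - 42 = 204.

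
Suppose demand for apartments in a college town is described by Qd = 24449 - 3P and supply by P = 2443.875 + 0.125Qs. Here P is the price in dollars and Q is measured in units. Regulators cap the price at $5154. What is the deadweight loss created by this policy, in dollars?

0

Rearranging supply gives Qs = 8P - 19551. Setting quantity demanded equal to quantity supplied, 24449 - 3P = 8P - 19551, gives P* = 4000 and Q* = 12449.
Since 5154 is above P* = 4000, the ceiling does not bind and the free-market outcome prevails.
Since the control does not bind, no trades are prevented and deadweight loss is zero.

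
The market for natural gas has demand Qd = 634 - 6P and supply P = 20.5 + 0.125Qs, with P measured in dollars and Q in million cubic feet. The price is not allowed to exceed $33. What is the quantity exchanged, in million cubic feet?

Rearranging supply gives Qs = 8P - 164. Without the control the market clears where 634 - 6P = 8P - 164, i.e. P* = 57 and Q* = 292.
Since 33 < 57, the ceiling is binding.
At P = 33: Qd = 634 - 6·33 = 436 and Qs = 8·33 - 164 = 100.
The quantity actually transacted is the short side, supply: 100.

100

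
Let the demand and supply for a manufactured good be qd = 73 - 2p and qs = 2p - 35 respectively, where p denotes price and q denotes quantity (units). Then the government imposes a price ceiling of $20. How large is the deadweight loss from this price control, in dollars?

Equilibrium: 73 - 2p = 2p - 35, so 108 = 4p and p* = 27, q* = 19.
Because the ceiling (20) lies below the market-clearing price, it is binding.
At p = 20: qd = 73 - 2·20 = 33 and qs = 2·20 - 35 = 5.
Quantity traded falls to 5. At q = 5 the demand price is (73 - 5)/2 = 34 and the supply price is (35 + 5)/2 = 20.
Deadweight loss = ½ · (34 - 20) · (19 - 5) = ½ · 14 · 14 = 98.

98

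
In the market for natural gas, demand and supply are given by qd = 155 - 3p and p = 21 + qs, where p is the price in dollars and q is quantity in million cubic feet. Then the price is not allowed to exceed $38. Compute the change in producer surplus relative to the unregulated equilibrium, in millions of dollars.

-120

Rearranging supply gives qs = p - 21. Without the control the market clears where 155 - 3p = p - 21, i.e. p* = 44 and q* = 23.
The ceiling of 38 is below the equilibrium price 44, so it binds.
At p = 38: qd = 155 - 3·38 = 41 and qs = 38 - 21 = 17.
Producer surplus without the control is ½ · (44 - 21) · 23 = 264.5.
With the ceiling, producers sell 17 units at 38, so PS = ½ · (38 - 21) · 17 = 144.5.
Change in producer surplus = 144.5 - 264.5 = -120.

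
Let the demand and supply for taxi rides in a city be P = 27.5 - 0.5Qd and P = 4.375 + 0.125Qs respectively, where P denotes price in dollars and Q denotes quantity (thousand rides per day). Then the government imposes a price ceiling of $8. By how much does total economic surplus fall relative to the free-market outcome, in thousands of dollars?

20

Rearranging demand gives Qd = 55 - 2P; rearranging supply gives Qs = 8P - 35. In a free market, 55 - 2P = 8P - 35 gives the equilibrium P* = 9, Q* = 37.
The ceiling of 8 is below the equilibrium price 9, so it binds.
At P = 8: Qd = 55 - 2·8 = 39 and Qs = 8·8 - 35 = 29.
Quantity traded falls to 29. At Q = 29 the demand price is (55 - 29)/2 = 13 and the supply price is (35 + 29)/8 = 8.
Deadweight loss = ½ · (13 - 8) · (37 - 29) = ½ · 5 · 8 = 20.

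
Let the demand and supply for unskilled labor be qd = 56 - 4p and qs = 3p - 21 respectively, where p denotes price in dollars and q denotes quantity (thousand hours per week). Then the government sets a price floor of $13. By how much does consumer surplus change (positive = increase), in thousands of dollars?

In a free market, 56 - 4p = 3p - 21 gives the equilibrium p* = 11, q* = 12.
Since 13 > 11, the floor is binding.
At p = 13: qd = 56 - 4·13 = 4 and qs = 3·13 - 21 = 18.
Consumer surplus without the control is ½ · (14 - 11) · 12 = 18.
With the floor, consumers buy 4 units at 13, so CS = ½ · (14 - 13) · 4 = 2.
Change in consumer surplus = 2 - 18 = -16.

-16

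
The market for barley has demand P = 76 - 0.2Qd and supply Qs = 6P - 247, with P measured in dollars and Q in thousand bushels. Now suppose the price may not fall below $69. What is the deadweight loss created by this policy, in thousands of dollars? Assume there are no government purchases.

660

Rearranging demand gives Qd = 380 - 5P. Without the control the market clears where 380 - 5P = 6P - 247, i.e. P* = 57 and Q* = 95.
Because the floor (69) lies above the market-clearing price, it is binding.
At P = 69: Qd = 380 - 5·69 = 35 and Qs = 6·69 - 247 = 167.
Quantity traded falls to 35. At Q = 35 the demand price is (380 - 35)/5 = 69 and the supply price is (247 + 35)/6 = 47.
Deadweight loss = ½ · (69 - 47) · (95 - 35) = ½ · 22 · 60 = 660.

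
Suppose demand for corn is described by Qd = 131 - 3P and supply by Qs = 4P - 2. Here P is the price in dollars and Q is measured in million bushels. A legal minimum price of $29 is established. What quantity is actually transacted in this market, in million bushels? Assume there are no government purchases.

44

Without the control the market clears where 131 - 3P = 4P - 2, i.e. P* = 19 and Q* = 74.
Since 29 > 19, the floor is binding.
At P = 29: Qd = 131 - 3·29 = 44 and Qs = 4·29 - 2 = 114.
The quantity actually transacted is the short side, demand: 44.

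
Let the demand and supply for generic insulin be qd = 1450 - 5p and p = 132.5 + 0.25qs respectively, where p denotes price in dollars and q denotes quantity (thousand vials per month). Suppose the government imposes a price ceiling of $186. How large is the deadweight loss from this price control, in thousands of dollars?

Rearranging supply gives qs = 4p - 530. In a free market, 1450 - 5p = 4p - 530 gives the equilibrium p* = 220, q* = 350.
Since 186 < 220, the ceiling is binding.
At p = 186: qd = 1450 - 5·186 = 520 and qs = 4·186 - 530 = 214.
Quantity traded falls to 214. At q = 214 the demand price is (1450 - 214)/5 = 247.2 and the supply price is (530 + 214)/4 = 186.
Deadweight loss = ½ · (247.2 - 186) · (350 - 214) = ½ · 61.2 · 136 = 4161.6.

4161.6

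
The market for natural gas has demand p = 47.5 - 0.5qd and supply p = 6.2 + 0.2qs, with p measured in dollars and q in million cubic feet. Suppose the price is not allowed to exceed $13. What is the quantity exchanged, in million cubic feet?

Rearranging demand gives qd = 95 - 2p; rearranging supply gives qs = 5p - 31. Without the control the market clears where 95 - 2p = 5p - 31, i.e. p* = 18 and q* = 59.
Because the ceiling (13) lies below the market-clearing price, it is binding.
At p = 13: qd = 95 - 2·13 = 69 and qs = 5·13 - 31 = 34.
The quantity actually transacted is the short side, supply: 34.

34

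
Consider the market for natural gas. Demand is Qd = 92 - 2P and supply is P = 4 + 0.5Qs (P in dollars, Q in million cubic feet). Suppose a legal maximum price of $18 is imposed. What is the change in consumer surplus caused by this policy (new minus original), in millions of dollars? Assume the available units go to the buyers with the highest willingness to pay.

Rearranging supply gives Qs = 2P - 8. Equilibrium: 92 - 2P = 2P - 8, so 100 = 4P and P* = 25, Q* = 42.
Since 18 < 25, the ceiling is binding.
At P = 18: Qd = 92 - 2·18 = 56 and Qs = 2·18 - 8 = 28.
Consumer surplus without the control is ½ · (46 - 25) · 42 = 441.
With the ceiling, 28 units are sold at 18 (assume they go to the highest-value buyers). The demand price at Q = 28 is 32, so CS = ½ · [(46 - 18) + (32 - 18)] · 28 = 588.
Change in consumer surplus = 588 - 441 = 147.

147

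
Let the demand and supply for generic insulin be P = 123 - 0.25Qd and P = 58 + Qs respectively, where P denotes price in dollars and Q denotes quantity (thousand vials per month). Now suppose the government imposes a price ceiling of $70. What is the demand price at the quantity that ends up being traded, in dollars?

120

Rearranging demand gives Qd = 492 - 4P; rearranging supply gives Qs = P - 58. Setting quantity demanded equal to quantity supplied, 492 - 4P = P - 58, gives P* = 110 and Q* = 52.
Since 70 < 110, the ceiling is binding.
At P = 70: Qd = 492 - 4·70 = 212 and Qs = 70 - 58 = 12.
Only 12 units reach the market. On the demand curve, the marginal buyer's willingness to pay at Q = 12 is (492 - 12)/4 = 120.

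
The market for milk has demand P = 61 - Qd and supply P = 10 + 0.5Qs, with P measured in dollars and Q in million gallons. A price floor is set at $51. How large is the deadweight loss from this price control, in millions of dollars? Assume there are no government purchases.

Rearranging demand gives Qd = 61 - P; rearranging supply gives Qs = 2P - 20. Setting quantity demanded equal to quantity supplied, 61 - P = 2P - 20, gives P* = 27 and Q* = 34.
Since 51 > 27, the floor is binding.
At P = 51: Qd = 61 - 51 = 10 and Qs = 2·51 - 20 = 82.
Quantity traded falls to 10. At Q = 10 the demand price is 61 - 10 = 51 and the supply price is (20 + 10)/2 = 15.
Deadweight loss = ½ · (51 - 15) · (34 - 10) = ½ · 36 · 24 = 432.

432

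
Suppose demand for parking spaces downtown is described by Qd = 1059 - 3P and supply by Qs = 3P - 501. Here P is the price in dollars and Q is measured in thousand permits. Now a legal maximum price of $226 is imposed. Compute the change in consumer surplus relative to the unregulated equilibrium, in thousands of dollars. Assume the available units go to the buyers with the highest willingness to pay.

4284

Setting quantity demanded equal to quantity supplied, 1059 - 3P = 3P - 501, gives P* = 260 and Q* = 279.
The ceiling of 226 is below the equilibrium price 260, so it binds.
At P = 226: Qd = 1059 - 3·226 = 381 and Qs = 3·226 - 501 = 177.
Consumer surplus without the control is ½ · (353 - 260) · 279 = 12973.5.
With the ceiling, 177 units are sold at 226 (assume they go to the highest-value buyers). The demand price at Q = 177 is 294, so CS = ½ · [(353 - 226) + (294 - 226)] · 177 = 17257.5.
Change in consumer surplus = 17257.5 - 12973.5 = 4284.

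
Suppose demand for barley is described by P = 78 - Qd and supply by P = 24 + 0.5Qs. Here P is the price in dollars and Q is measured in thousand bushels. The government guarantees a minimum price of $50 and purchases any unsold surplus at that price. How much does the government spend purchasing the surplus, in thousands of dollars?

1200

Rearranging demand gives Qd = 78 - P; rearranging supply gives Qs = 2P - 48. In a free market, 78 - P = 2P - 48 gives the equilibrium P* = 42, Q* = 36.
Because the floor (50) lies above the market-clearing price, it is binding.
At P = 50: Qd = 78 - 50 = 28 and Qs = 2·50 - 48 = 52.
Surplus = Qs - Qd = 24.
Government expenditure = surplus × support price = 24 × 50 = 1200.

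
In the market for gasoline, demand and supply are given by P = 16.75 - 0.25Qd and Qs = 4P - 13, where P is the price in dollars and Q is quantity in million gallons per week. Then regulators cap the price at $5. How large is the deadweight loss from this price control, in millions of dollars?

100

Rearranging demand gives Qd = 67 - 4P. Equilibrium: 67 - 4P = 4P - 13, so 80 = 8P and P* = 10, Q* = 27.
Since 5 < 10, the ceiling is binding.
At P = 5: Qd = 67 - 4·5 = 47 and Qs = 4·5 - 13 = 7.
Quantity traded falls to 7. At Q = 7 the demand price is (67 - 7)/4 = 15 and the supply price is (13 + 7)/4 = 5.
Deadweight loss = ½ · (15 - 5) · (27 - 7) = ½ · 10 · 20 = 100.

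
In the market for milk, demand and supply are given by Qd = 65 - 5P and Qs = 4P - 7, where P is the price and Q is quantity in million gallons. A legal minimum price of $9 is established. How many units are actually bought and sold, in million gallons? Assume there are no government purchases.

20

Equilibrium: 65 - 5P = 4P - 7, so 72 = 9P and P* = 8, Q* = 25.
Because the floor (9) lies above the market-clearing price, it is binding.
At P = 9: Qd = 65 - 5·9 = 20 and Qs = 4·9 - 7 = 29.
The quantity actually transacted is the short side, demand: 20.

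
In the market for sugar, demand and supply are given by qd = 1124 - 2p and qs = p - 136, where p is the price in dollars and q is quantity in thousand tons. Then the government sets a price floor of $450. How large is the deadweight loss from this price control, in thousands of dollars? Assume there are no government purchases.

Setting quantity demanded equal to quantity supplied, 1124 - 2p = p - 136, gives p* = 420 and q* = 284.
Because the floor (450) lies above the market-clearing price, it is binding.
At p = 450: qd = 1124 - 2·450 = 224 and qs = 450 - 136 = 314.
Quantity traded falls to 224. At q = 224 the demand price is (1124 - 224)/2 = 450 and the supply price is 136 + 224 = 360.
Deadweight loss = ½ · (450 - 360) · (284 - 224) = ½ · 90 · 60 = 2700.

2700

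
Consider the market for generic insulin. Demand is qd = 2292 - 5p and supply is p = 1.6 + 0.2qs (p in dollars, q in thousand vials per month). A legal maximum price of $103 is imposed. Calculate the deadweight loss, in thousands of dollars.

80645

Rearranging supply gives qs = 5p - 8. In a free market, 2292 - 5p = 5p - 8 gives the equilibrium p* = 230, q* = 1142.
The ceiling of 103 is below the equilibrium price 230, so it binds.
At p = 103: qd = 2292 - 5·103 = 1777 and qs = 5·103 - 8 = 507.
Quantity traded falls to 507. At q = 507 the demand price is (2292 - 507)/5 = 357 and the supply price is (8 + 507)/5 = 103.
Deadweight loss = ½ · (357 - 103) · (1142 - 507) = ½ · 254 · 635 = 80645.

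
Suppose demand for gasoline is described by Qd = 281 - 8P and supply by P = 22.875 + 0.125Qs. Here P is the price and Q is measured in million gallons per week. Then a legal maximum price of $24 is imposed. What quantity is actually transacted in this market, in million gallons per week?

Rearranging supply gives Qs = 8P - 183. Equilibrium: 281 - 8P = 8P - 183, so 464 = 16P and P* = 29, Q* = 49.
Since 24 < 29, the ceiling is binding.
At P = 24: Qd = 281 - 8·24 = 89 and Qs = 8·24 - 183 = 9.
The quantity actually transacted is the short side, supply: 9.

9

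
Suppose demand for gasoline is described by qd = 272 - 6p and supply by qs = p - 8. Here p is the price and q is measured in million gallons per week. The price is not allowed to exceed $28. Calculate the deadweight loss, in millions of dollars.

Without the control the market clears where 272 - 6p = p - 8, i.e. p* = 40 and q* = 32.
Because the ceiling (28) lies below the market-clearing price, it is binding.
At p = 28: qd = 272 - 6·28 = 104 and qs = 28 - 8 = 20.
Quantity traded falls to 20. At q = 20 the demand price is (272 - 20)/6 = 42 and the supply price is 8 + 20 = 28.
Deadweight loss = ½ · (42 - 28) · (32 - 20) = ½ · 14 · 12 = 84.

84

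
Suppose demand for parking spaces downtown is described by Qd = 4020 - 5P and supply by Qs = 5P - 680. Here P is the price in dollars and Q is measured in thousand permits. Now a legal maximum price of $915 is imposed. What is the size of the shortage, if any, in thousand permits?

0

In a free market, 4020 - 5P = 5P - 680 gives the equilibrium P* = 470, Q* = 1670.
The ceiling of 915 is above the equilibrium price 470, so it is not binding; the market clears at P* = 470, Q* = 1670.
Since the control does not bind, there is no shortage.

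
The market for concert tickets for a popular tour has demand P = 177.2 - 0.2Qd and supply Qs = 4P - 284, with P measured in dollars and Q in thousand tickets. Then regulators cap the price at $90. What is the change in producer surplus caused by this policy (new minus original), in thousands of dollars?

Rearranging demand gives Qd = 886 - 5P. In a free market, 886 - 5P = 4P - 284 gives the equilibrium P* = 130, Q* = 236.
Since 90 < 130, the ceiling is binding.
At P = 90: Qd = 886 - 5·90 = 436 and Qs = 4·90 - 284 = 76.
Producer surplus without the control is ½ · (130 - 71) · 236 = 6962.
With the ceiling, producers sell 76 units at 90, so PS = ½ · (90 - 71) · 76 = 722.
Change in producer surplus = 722 - 6962 = -6240.

-6240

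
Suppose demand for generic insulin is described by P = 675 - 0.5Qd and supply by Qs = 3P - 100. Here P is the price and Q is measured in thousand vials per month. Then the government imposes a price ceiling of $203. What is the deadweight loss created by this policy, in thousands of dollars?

Rearranging demand gives Qd = 1350 - 2P. Equilibrium: 1350 - 2P = 3P - 100, so 1450 = 5P and P* = 290, Q* = 770.
Since 203 < 290, the ceiling is binding.
At P = 203: Qd = 1350 - 2·203 = 944 and Qs = 3·203 - 100 = 509.
Quantity traded falls to 509. At Q = 509 the demand price is (1350 - 509)/2 = 420.5 and the supply price is (100 + 509)/3 = 203.
Deadweight loss = ½ · (420.5 - 203) · (770 - 509) = ½ · 217.5 · 261 = 28383.75.

28383.75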